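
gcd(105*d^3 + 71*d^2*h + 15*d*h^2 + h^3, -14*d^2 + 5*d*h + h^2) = 7*d + h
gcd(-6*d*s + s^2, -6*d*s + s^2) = -6*d*s + s^2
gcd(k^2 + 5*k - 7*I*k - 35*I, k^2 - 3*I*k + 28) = k - 7*I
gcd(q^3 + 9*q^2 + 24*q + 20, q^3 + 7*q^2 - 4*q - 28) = q + 2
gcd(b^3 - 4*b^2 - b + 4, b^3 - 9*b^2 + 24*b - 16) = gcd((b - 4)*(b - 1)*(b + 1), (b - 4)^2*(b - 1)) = b^2 - 5*b + 4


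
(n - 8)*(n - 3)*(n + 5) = n^3 - 6*n^2 - 31*n + 120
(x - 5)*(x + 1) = x^2 - 4*x - 5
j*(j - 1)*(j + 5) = j^3 + 4*j^2 - 5*j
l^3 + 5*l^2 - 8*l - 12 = (l - 2)*(l + 1)*(l + 6)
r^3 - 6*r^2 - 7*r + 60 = (r - 5)*(r - 4)*(r + 3)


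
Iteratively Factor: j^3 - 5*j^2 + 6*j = (j)*(j^2 - 5*j + 6) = j*(j - 3)*(j - 2)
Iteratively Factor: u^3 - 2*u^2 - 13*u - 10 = (u + 2)*(u^2 - 4*u - 5) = (u + 1)*(u + 2)*(u - 5)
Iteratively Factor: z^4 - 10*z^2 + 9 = (z + 3)*(z^3 - 3*z^2 - z + 3) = (z - 1)*(z + 3)*(z^2 - 2*z - 3) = (z - 3)*(z - 1)*(z + 3)*(z + 1)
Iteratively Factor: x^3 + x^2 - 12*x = (x - 3)*(x^2 + 4*x) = (x - 3)*(x + 4)*(x)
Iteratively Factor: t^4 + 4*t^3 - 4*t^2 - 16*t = (t - 2)*(t^3 + 6*t^2 + 8*t) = t*(t - 2)*(t^2 + 6*t + 8) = t*(t - 2)*(t + 4)*(t + 2)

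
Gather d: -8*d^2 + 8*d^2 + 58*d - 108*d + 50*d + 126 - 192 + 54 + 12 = 0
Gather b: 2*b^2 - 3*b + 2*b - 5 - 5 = 2*b^2 - b - 10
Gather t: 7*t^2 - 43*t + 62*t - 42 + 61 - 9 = 7*t^2 + 19*t + 10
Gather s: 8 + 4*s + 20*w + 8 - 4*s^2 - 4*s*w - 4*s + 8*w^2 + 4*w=-4*s^2 - 4*s*w + 8*w^2 + 24*w + 16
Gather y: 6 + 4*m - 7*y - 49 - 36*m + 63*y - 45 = -32*m + 56*y - 88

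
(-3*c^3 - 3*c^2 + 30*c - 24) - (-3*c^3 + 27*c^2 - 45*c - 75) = -30*c^2 + 75*c + 51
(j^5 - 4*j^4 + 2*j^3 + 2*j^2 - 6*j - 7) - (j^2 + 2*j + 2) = j^5 - 4*j^4 + 2*j^3 + j^2 - 8*j - 9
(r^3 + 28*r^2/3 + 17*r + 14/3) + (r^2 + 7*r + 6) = r^3 + 31*r^2/3 + 24*r + 32/3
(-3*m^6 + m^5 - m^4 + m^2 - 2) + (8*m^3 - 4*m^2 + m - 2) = -3*m^6 + m^5 - m^4 + 8*m^3 - 3*m^2 + m - 4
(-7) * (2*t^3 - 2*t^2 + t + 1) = -14*t^3 + 14*t^2 - 7*t - 7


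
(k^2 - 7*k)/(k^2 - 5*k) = (k - 7)/(k - 5)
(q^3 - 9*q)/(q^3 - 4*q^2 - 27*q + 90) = q*(q + 3)/(q^2 - q - 30)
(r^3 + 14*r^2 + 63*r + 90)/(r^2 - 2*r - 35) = (r^2 + 9*r + 18)/(r - 7)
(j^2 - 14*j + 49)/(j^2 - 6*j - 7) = (j - 7)/(j + 1)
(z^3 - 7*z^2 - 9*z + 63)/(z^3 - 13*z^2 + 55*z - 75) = (z^2 - 4*z - 21)/(z^2 - 10*z + 25)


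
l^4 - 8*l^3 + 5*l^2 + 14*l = l*(l - 7)*(l - 2)*(l + 1)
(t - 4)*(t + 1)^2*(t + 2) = t^4 - 11*t^2 - 18*t - 8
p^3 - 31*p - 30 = (p - 6)*(p + 1)*(p + 5)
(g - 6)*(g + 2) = g^2 - 4*g - 12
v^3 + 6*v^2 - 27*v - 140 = (v - 5)*(v + 4)*(v + 7)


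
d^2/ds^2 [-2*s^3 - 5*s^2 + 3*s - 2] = -12*s - 10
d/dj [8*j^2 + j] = 16*j + 1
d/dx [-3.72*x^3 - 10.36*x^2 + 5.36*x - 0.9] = -11.16*x^2 - 20.72*x + 5.36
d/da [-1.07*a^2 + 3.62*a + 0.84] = 3.62 - 2.14*a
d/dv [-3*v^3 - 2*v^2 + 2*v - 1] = -9*v^2 - 4*v + 2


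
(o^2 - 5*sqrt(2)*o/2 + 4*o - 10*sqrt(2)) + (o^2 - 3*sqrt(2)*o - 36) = 2*o^2 - 11*sqrt(2)*o/2 + 4*o - 36 - 10*sqrt(2)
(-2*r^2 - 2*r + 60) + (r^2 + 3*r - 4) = -r^2 + r + 56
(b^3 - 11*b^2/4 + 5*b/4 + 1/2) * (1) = b^3 - 11*b^2/4 + 5*b/4 + 1/2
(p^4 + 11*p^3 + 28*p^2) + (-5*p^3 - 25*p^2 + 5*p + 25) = p^4 + 6*p^3 + 3*p^2 + 5*p + 25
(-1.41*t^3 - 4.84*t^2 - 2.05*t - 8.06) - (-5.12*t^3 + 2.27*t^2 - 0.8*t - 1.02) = 3.71*t^3 - 7.11*t^2 - 1.25*t - 7.04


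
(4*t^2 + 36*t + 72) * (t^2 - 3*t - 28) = 4*t^4 + 24*t^3 - 148*t^2 - 1224*t - 2016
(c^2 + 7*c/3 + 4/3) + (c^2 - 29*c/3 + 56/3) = 2*c^2 - 22*c/3 + 20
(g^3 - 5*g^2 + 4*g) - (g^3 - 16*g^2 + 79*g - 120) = 11*g^2 - 75*g + 120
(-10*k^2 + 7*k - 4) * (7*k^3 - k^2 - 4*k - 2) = -70*k^5 + 59*k^4 + 5*k^3 - 4*k^2 + 2*k + 8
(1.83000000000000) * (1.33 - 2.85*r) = 2.4339 - 5.2155*r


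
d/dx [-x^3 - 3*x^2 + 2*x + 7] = -3*x^2 - 6*x + 2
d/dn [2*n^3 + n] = 6*n^2 + 1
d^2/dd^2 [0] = 0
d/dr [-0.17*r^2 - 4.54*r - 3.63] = -0.34*r - 4.54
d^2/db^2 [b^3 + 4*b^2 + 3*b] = 6*b + 8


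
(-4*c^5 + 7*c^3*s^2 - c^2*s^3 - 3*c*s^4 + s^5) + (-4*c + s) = -4*c^5 + 7*c^3*s^2 - c^2*s^3 - 3*c*s^4 - 4*c + s^5 + s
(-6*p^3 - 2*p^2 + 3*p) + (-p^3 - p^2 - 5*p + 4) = -7*p^3 - 3*p^2 - 2*p + 4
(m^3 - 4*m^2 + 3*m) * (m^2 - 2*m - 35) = m^5 - 6*m^4 - 24*m^3 + 134*m^2 - 105*m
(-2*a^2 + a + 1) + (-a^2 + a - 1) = -3*a^2 + 2*a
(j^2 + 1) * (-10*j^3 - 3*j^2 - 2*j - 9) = -10*j^5 - 3*j^4 - 12*j^3 - 12*j^2 - 2*j - 9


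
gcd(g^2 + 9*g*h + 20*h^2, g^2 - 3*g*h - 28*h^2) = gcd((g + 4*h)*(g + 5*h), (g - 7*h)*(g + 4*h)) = g + 4*h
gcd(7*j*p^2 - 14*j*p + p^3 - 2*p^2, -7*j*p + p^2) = p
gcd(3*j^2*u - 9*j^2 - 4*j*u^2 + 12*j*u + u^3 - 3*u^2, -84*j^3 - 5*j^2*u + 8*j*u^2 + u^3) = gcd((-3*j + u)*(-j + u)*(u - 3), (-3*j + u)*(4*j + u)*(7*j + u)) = -3*j + u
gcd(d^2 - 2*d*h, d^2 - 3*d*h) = d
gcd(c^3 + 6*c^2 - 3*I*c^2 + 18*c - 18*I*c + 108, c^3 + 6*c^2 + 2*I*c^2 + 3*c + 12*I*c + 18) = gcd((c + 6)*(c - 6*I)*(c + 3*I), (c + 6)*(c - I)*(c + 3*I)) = c^2 + c*(6 + 3*I) + 18*I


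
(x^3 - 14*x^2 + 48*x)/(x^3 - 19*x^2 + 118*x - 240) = x/(x - 5)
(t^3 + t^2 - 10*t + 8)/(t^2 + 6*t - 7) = (t^2 + 2*t - 8)/(t + 7)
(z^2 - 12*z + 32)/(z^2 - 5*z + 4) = (z - 8)/(z - 1)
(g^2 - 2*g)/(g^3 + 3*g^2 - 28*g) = (g - 2)/(g^2 + 3*g - 28)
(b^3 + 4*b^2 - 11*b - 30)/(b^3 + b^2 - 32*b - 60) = (b - 3)/(b - 6)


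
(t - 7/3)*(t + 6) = t^2 + 11*t/3 - 14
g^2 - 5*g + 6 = (g - 3)*(g - 2)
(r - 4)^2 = r^2 - 8*r + 16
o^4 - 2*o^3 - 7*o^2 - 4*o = o*(o - 4)*(o + 1)^2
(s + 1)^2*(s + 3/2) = s^3 + 7*s^2/2 + 4*s + 3/2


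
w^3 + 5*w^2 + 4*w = w*(w + 1)*(w + 4)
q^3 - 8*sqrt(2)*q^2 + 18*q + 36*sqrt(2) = (q - 6*sqrt(2))*(q - 3*sqrt(2))*(q + sqrt(2))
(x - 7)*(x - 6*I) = x^2 - 7*x - 6*I*x + 42*I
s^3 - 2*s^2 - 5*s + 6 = (s - 3)*(s - 1)*(s + 2)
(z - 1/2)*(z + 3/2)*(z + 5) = z^3 + 6*z^2 + 17*z/4 - 15/4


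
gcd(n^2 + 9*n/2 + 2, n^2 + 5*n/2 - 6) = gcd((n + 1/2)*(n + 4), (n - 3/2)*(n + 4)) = n + 4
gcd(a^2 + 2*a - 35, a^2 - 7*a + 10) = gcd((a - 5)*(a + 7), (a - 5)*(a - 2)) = a - 5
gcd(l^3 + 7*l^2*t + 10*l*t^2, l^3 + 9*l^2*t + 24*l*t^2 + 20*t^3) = l^2 + 7*l*t + 10*t^2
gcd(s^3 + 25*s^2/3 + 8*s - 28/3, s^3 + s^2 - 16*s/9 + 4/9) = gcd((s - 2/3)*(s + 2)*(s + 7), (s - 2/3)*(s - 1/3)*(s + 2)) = s^2 + 4*s/3 - 4/3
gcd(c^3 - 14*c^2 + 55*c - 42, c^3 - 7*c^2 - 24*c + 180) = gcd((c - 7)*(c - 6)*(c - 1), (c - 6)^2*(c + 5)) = c - 6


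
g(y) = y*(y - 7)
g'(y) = 2*y - 7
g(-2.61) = 25.08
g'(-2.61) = -12.22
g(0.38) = -2.52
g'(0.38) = -6.24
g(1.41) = -7.88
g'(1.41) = -4.18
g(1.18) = -6.87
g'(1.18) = -4.64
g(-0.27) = 1.96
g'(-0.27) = -7.54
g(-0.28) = 2.04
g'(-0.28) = -7.56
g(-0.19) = 1.37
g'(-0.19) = -7.38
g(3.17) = -12.14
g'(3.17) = -0.66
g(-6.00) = 78.00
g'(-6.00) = -19.00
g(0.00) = 0.00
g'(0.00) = -7.00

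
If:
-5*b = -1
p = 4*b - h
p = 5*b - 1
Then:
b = 1/5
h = 4/5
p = 0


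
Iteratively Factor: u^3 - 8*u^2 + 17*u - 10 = (u - 1)*(u^2 - 7*u + 10) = (u - 5)*(u - 1)*(u - 2)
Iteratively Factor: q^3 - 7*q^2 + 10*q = (q - 2)*(q^2 - 5*q) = q*(q - 2)*(q - 5)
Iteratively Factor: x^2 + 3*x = (x)*(x + 3)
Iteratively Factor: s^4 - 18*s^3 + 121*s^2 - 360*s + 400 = (s - 5)*(s^3 - 13*s^2 + 56*s - 80) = (s - 5)^2*(s^2 - 8*s + 16) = (s - 5)^2*(s - 4)*(s - 4)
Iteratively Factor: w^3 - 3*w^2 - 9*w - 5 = (w + 1)*(w^2 - 4*w - 5) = (w - 5)*(w + 1)*(w + 1)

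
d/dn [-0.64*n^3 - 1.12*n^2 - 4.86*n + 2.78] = -1.92*n^2 - 2.24*n - 4.86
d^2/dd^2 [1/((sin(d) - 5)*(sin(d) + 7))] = (-4*sin(d)^4 - 6*sin(d)^3 - 138*sin(d)^2 - 58*sin(d) + 78)/((sin(d) - 5)^3*(sin(d) + 7)^3)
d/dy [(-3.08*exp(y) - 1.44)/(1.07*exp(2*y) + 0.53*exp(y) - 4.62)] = (3.2956*exp(2*y) + 3.0816*exp(y) + 14.9928)*exp(y)/(1.1449*exp(4*y) + 1.1342*exp(3*y) - 9.6059*exp(2*y) - 4.8972*exp(y) + 21.3444)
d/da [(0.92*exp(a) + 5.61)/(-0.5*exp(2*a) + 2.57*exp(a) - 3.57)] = (0.46*exp(2*a) + 5.61*exp(a) - 17.7021)*exp(a)/(0.25*exp(4*a) - 2.57*exp(3*a) + 10.1749*exp(2*a) - 18.3498*exp(a) + 12.7449)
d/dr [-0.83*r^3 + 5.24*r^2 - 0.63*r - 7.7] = -2.49*r^2 + 10.48*r - 0.63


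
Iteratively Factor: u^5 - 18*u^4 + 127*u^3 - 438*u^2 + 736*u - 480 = (u - 2)*(u^4 - 16*u^3 + 95*u^2 - 248*u + 240) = (u - 4)*(u - 2)*(u^3 - 12*u^2 + 47*u - 60) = (u - 4)^2*(u - 2)*(u^2 - 8*u + 15) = (u - 4)^2*(u - 3)*(u - 2)*(u - 5)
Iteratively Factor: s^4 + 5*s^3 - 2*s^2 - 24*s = (s + 3)*(s^3 + 2*s^2 - 8*s) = (s - 2)*(s + 3)*(s^2 + 4*s) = s*(s - 2)*(s + 3)*(s + 4)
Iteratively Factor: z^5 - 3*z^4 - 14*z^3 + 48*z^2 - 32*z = (z - 1)*(z^4 - 2*z^3 - 16*z^2 + 32*z) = (z - 4)*(z - 1)*(z^3 + 2*z^2 - 8*z) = z*(z - 4)*(z - 1)*(z^2 + 2*z - 8) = z*(z - 4)*(z - 1)*(z + 4)*(z - 2)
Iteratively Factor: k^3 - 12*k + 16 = (k - 2)*(k^2 + 2*k - 8) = (k - 2)*(k + 4)*(k - 2)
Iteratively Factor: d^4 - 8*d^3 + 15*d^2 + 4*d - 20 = (d + 1)*(d^3 - 9*d^2 + 24*d - 20) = (d - 5)*(d + 1)*(d^2 - 4*d + 4) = (d - 5)*(d - 2)*(d + 1)*(d - 2)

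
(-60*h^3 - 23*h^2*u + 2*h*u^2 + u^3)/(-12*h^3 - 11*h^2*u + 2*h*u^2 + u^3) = (-15*h^2 - 2*h*u + u^2)/(-3*h^2 - 2*h*u + u^2)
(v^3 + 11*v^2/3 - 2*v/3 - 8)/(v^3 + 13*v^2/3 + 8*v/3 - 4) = (3*v - 4)/(3*v - 2)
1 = 1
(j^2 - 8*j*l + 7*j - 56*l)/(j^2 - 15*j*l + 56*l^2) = (j + 7)/(j - 7*l)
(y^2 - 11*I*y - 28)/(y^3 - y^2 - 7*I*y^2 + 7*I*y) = (y - 4*I)/(y*(y - 1))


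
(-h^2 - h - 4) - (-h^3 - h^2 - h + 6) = h^3 - 10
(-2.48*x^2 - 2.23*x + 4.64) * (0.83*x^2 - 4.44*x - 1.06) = -2.0584*x^4 + 9.1603*x^3 + 16.3812*x^2 - 18.2378*x - 4.9184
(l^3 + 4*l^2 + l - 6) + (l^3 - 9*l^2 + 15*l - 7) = 2*l^3 - 5*l^2 + 16*l - 13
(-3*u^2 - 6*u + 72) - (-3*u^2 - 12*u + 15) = 6*u + 57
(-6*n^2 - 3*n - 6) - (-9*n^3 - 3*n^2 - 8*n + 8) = 9*n^3 - 3*n^2 + 5*n - 14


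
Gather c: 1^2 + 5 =6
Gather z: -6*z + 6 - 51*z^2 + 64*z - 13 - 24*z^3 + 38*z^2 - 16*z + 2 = -24*z^3 - 13*z^2 + 42*z - 5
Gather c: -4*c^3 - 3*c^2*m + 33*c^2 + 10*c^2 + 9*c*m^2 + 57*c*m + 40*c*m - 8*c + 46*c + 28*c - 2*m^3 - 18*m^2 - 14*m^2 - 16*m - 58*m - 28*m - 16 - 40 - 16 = -4*c^3 + c^2*(43 - 3*m) + c*(9*m^2 + 97*m + 66) - 2*m^3 - 32*m^2 - 102*m - 72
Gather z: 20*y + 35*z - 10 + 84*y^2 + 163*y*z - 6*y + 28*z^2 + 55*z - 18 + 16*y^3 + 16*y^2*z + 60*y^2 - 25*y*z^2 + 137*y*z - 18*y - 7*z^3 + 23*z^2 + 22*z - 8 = 16*y^3 + 144*y^2 - 4*y - 7*z^3 + z^2*(51 - 25*y) + z*(16*y^2 + 300*y + 112) - 36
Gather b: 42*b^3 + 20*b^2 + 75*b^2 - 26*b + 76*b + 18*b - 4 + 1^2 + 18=42*b^3 + 95*b^2 + 68*b + 15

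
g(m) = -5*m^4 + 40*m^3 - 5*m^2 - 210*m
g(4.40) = 512.51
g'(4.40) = 365.52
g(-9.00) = -60480.00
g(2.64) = -96.13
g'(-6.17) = 9117.67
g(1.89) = -208.51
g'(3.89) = 389.67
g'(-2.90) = 1315.98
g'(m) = -20*m^3 + 120*m^2 - 10*m - 210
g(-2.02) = -9.15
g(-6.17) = -15536.25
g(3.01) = 3.01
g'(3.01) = 301.69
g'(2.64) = 231.96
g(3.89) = 317.09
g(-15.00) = -386100.00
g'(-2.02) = 464.70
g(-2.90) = -762.25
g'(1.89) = 64.73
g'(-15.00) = 94440.00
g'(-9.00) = 24180.00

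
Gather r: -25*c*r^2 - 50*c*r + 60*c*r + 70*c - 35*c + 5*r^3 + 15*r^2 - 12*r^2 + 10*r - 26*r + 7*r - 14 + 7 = 35*c + 5*r^3 + r^2*(3 - 25*c) + r*(10*c - 9) - 7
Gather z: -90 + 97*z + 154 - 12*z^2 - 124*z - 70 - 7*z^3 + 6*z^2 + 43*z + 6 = -7*z^3 - 6*z^2 + 16*z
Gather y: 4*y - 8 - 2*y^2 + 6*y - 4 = -2*y^2 + 10*y - 12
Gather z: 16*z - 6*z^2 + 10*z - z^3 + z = -z^3 - 6*z^2 + 27*z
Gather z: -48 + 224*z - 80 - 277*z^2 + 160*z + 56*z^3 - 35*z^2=56*z^3 - 312*z^2 + 384*z - 128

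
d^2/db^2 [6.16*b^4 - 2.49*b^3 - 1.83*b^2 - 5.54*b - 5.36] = 73.92*b^2 - 14.94*b - 3.66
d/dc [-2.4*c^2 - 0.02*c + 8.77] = -4.8*c - 0.02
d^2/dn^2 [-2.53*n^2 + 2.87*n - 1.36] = -5.06000000000000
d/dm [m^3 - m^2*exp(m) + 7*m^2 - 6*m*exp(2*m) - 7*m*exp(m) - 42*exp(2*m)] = -m^2*exp(m) + 3*m^2 - 12*m*exp(2*m) - 9*m*exp(m) + 14*m - 90*exp(2*m) - 7*exp(m)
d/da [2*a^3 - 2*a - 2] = 6*a^2 - 2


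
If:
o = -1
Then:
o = -1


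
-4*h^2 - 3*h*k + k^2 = (-4*h + k)*(h + k)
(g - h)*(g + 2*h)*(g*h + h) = g^3*h + g^2*h^2 + g^2*h - 2*g*h^3 + g*h^2 - 2*h^3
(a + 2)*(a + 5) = a^2 + 7*a + 10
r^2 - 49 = (r - 7)*(r + 7)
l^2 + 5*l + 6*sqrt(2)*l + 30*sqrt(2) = (l + 5)*(l + 6*sqrt(2))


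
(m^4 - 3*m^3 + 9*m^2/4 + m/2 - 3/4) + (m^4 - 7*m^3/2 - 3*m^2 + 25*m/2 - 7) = 2*m^4 - 13*m^3/2 - 3*m^2/4 + 13*m - 31/4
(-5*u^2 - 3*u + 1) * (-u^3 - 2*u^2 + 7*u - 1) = 5*u^5 + 13*u^4 - 30*u^3 - 18*u^2 + 10*u - 1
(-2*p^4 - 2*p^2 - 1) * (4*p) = -8*p^5 - 8*p^3 - 4*p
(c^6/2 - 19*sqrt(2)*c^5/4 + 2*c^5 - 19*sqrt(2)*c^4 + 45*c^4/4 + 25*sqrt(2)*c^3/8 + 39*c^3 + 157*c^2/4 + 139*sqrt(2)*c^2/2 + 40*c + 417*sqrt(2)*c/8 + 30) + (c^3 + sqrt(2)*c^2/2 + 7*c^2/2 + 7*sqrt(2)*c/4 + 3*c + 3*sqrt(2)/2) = c^6/2 - 19*sqrt(2)*c^5/4 + 2*c^5 - 19*sqrt(2)*c^4 + 45*c^4/4 + 25*sqrt(2)*c^3/8 + 40*c^3 + 171*c^2/4 + 70*sqrt(2)*c^2 + 43*c + 431*sqrt(2)*c/8 + 3*sqrt(2)/2 + 30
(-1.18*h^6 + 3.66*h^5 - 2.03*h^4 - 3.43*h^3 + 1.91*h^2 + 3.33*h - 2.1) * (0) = 0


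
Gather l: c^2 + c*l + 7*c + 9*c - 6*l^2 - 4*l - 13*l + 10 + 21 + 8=c^2 + 16*c - 6*l^2 + l*(c - 17) + 39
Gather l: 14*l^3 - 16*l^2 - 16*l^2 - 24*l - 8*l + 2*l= 14*l^3 - 32*l^2 - 30*l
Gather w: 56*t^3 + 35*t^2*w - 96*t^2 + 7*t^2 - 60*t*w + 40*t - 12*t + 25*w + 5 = 56*t^3 - 89*t^2 + 28*t + w*(35*t^2 - 60*t + 25) + 5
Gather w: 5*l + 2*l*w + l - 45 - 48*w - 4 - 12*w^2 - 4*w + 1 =6*l - 12*w^2 + w*(2*l - 52) - 48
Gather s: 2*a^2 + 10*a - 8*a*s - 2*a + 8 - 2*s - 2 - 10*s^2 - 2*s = 2*a^2 + 8*a - 10*s^2 + s*(-8*a - 4) + 6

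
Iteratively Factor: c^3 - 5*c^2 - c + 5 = (c - 1)*(c^2 - 4*c - 5) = (c - 5)*(c - 1)*(c + 1)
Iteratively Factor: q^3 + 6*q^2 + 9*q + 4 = (q + 4)*(q^2 + 2*q + 1) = (q + 1)*(q + 4)*(q + 1)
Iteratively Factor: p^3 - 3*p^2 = (p)*(p^2 - 3*p) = p*(p - 3)*(p)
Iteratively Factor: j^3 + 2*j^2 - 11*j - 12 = (j + 4)*(j^2 - 2*j - 3) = (j + 1)*(j + 4)*(j - 3)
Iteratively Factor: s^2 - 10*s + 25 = (s - 5)*(s - 5)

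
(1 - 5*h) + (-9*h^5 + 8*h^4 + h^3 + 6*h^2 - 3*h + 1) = -9*h^5 + 8*h^4 + h^3 + 6*h^2 - 8*h + 2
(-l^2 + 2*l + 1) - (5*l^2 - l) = -6*l^2 + 3*l + 1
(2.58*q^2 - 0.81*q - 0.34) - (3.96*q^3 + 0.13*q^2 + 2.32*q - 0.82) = -3.96*q^3 + 2.45*q^2 - 3.13*q + 0.48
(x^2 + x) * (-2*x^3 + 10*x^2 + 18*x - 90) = -2*x^5 + 8*x^4 + 28*x^3 - 72*x^2 - 90*x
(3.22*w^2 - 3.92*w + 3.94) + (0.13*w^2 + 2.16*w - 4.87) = 3.35*w^2 - 1.76*w - 0.93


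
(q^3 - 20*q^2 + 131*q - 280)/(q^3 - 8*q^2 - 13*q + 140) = (q - 8)/(q + 4)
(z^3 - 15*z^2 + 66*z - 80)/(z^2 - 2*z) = z - 13 + 40/z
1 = 1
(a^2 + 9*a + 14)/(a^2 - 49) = (a + 2)/(a - 7)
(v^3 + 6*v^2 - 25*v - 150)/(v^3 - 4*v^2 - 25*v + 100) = (v + 6)/(v - 4)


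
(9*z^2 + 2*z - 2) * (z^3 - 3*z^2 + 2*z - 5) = 9*z^5 - 25*z^4 + 10*z^3 - 35*z^2 - 14*z + 10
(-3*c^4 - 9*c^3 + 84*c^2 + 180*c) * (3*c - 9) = -9*c^5 + 333*c^3 - 216*c^2 - 1620*c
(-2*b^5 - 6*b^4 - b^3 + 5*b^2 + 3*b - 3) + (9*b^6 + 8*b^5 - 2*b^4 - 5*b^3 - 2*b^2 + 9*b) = 9*b^6 + 6*b^5 - 8*b^4 - 6*b^3 + 3*b^2 + 12*b - 3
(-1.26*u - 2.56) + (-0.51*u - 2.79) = -1.77*u - 5.35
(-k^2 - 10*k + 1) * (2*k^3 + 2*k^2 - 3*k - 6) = -2*k^5 - 22*k^4 - 15*k^3 + 38*k^2 + 57*k - 6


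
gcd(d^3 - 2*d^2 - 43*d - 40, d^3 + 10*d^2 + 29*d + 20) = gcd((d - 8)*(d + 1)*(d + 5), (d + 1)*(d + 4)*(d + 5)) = d^2 + 6*d + 5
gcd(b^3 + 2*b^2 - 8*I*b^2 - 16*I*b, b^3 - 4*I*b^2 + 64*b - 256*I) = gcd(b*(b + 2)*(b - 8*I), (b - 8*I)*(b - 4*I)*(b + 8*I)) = b - 8*I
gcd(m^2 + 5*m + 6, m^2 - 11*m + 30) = 1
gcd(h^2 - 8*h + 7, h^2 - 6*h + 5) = h - 1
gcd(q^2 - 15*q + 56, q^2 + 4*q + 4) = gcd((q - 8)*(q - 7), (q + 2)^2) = 1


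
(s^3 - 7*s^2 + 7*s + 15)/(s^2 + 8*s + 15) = (s^3 - 7*s^2 + 7*s + 15)/(s^2 + 8*s + 15)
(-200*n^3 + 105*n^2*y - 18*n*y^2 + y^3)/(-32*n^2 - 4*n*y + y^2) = (25*n^2 - 10*n*y + y^2)/(4*n + y)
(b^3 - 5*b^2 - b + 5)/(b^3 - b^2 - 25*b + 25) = (b + 1)/(b + 5)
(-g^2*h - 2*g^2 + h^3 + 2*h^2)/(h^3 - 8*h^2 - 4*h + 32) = (-g^2 + h^2)/(h^2 - 10*h + 16)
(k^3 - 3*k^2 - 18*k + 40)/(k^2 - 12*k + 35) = (k^2 + 2*k - 8)/(k - 7)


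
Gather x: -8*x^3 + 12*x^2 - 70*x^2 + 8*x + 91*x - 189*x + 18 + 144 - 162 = -8*x^3 - 58*x^2 - 90*x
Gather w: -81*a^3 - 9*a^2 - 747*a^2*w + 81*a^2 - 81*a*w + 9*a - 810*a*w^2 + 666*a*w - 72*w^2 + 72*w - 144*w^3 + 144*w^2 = -81*a^3 + 72*a^2 + 9*a - 144*w^3 + w^2*(72 - 810*a) + w*(-747*a^2 + 585*a + 72)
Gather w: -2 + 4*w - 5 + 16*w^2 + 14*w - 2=16*w^2 + 18*w - 9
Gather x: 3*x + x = 4*x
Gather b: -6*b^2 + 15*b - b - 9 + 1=-6*b^2 + 14*b - 8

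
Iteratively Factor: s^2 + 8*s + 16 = (s + 4)*(s + 4)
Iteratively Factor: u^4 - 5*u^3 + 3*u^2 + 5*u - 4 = (u - 1)*(u^3 - 4*u^2 - u + 4) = (u - 4)*(u - 1)*(u^2 - 1) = (u - 4)*(u - 1)*(u + 1)*(u - 1)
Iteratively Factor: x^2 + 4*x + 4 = (x + 2)*(x + 2)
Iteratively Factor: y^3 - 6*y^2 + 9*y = (y - 3)*(y^2 - 3*y) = (y - 3)^2*(y)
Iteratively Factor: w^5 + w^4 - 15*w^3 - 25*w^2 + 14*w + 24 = (w - 1)*(w^4 + 2*w^3 - 13*w^2 - 38*w - 24) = (w - 1)*(w + 1)*(w^3 + w^2 - 14*w - 24) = (w - 4)*(w - 1)*(w + 1)*(w^2 + 5*w + 6) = (w - 4)*(w - 1)*(w + 1)*(w + 3)*(w + 2)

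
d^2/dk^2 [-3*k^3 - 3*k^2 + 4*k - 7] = -18*k - 6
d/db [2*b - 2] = 2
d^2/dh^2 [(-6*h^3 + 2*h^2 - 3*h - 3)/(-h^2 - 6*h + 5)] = 2*(261*h^3 - 561*h^2 + 549*h + 163)/(h^6 + 18*h^5 + 93*h^4 + 36*h^3 - 465*h^2 + 450*h - 125)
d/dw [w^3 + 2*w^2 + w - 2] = 3*w^2 + 4*w + 1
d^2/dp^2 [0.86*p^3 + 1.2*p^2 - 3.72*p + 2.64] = 5.16*p + 2.4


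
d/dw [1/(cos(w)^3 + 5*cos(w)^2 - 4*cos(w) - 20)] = (3*cos(w)^2 + 10*cos(w) - 4)*sin(w)/(cos(w)^3 + 5*cos(w)^2 - 4*cos(w) - 20)^2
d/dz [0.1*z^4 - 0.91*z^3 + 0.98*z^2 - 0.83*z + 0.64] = 0.4*z^3 - 2.73*z^2 + 1.96*z - 0.83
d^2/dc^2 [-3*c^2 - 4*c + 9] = -6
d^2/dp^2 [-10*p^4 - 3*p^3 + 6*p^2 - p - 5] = -120*p^2 - 18*p + 12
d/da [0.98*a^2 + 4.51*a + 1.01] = 1.96*a + 4.51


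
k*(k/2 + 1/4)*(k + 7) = k^3/2 + 15*k^2/4 + 7*k/4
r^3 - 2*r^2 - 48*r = r*(r - 8)*(r + 6)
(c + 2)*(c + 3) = c^2 + 5*c + 6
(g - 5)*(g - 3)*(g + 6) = g^3 - 2*g^2 - 33*g + 90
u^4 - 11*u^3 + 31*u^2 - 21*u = u*(u - 7)*(u - 3)*(u - 1)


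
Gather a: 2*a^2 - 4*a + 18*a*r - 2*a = 2*a^2 + a*(18*r - 6)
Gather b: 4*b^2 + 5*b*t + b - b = 4*b^2 + 5*b*t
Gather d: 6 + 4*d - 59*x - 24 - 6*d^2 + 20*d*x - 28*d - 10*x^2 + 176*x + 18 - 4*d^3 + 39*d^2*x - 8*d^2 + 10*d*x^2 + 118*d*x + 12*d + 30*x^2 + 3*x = -4*d^3 + d^2*(39*x - 14) + d*(10*x^2 + 138*x - 12) + 20*x^2 + 120*x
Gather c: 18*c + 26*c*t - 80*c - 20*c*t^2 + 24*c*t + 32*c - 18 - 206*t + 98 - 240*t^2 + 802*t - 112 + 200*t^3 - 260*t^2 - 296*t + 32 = c*(-20*t^2 + 50*t - 30) + 200*t^3 - 500*t^2 + 300*t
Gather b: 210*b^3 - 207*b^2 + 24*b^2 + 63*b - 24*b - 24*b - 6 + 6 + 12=210*b^3 - 183*b^2 + 15*b + 12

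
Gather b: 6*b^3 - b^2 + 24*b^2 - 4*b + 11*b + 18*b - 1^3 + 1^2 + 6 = 6*b^3 + 23*b^2 + 25*b + 6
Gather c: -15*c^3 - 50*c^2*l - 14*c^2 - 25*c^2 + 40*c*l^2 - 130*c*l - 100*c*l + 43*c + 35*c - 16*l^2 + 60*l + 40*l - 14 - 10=-15*c^3 + c^2*(-50*l - 39) + c*(40*l^2 - 230*l + 78) - 16*l^2 + 100*l - 24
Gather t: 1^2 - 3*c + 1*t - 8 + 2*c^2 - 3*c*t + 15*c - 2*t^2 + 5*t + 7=2*c^2 + 12*c - 2*t^2 + t*(6 - 3*c)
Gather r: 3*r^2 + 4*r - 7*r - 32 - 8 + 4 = 3*r^2 - 3*r - 36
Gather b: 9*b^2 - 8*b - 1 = 9*b^2 - 8*b - 1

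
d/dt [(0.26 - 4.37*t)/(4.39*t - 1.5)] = (23.765704*t - 8.1204)/(4.39*t - 1.5)^3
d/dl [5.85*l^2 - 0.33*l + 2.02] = 11.7*l - 0.33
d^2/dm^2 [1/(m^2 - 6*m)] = 2*(-m*(m - 6) + 4*(m - 3)^2)/(m^3*(m - 6)^3)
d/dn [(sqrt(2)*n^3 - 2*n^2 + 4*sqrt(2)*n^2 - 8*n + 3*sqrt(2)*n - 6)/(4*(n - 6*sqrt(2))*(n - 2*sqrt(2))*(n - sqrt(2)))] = (-4*n^4 - sqrt(2)*n^4 + 4*n^3 + 37*sqrt(2)*n^3/2 - 38*n^2 + 22*sqrt(2)*n^2 - 96*n - 3*sqrt(2)*n + 24 + 48*sqrt(2))/(n^6 - 18*sqrt(2)*n^5 + 242*n^4 - 768*sqrt(2)*n^3 + 2464*n^2 - 1920*sqrt(2)*n + 1152)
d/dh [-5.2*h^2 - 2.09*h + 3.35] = -10.4*h - 2.09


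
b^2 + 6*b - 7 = (b - 1)*(b + 7)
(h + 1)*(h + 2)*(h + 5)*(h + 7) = h^4 + 15*h^3 + 73*h^2 + 129*h + 70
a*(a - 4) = a^2 - 4*a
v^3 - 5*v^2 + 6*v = v*(v - 3)*(v - 2)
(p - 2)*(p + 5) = p^2 + 3*p - 10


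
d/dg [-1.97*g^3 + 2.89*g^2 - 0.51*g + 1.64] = -5.91*g^2 + 5.78*g - 0.51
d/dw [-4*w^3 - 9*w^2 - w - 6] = -12*w^2 - 18*w - 1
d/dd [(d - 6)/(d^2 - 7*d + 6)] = -1/(d^2 - 2*d + 1)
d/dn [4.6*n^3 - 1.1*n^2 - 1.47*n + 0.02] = 13.8*n^2 - 2.2*n - 1.47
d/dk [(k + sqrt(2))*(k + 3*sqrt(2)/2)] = 2*k + 5*sqrt(2)/2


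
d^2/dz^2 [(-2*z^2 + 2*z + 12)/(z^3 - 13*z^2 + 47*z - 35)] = 4*(-z^6 + 3*z^5 + 138*z^4 - 1358*z^3 + 5463*z^2 - 11733*z + 10944)/(z^9 - 39*z^8 + 648*z^7 - 5968*z^6 + 33186*z^5 - 113766*z^4 + 235808*z^3 - 279720*z^2 + 172725*z - 42875)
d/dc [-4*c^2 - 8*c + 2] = -8*c - 8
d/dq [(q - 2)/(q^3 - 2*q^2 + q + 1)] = (q^3 - 2*q^2 + q - (q - 2)*(3*q^2 - 4*q + 1) + 1)/(q^3 - 2*q^2 + q + 1)^2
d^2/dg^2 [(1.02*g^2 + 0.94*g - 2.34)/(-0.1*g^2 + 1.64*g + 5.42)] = (-0.35336*g^3 - 3.17664*g^2 - 5.35944*g - 28.093024)/(0.001*g^6 - 0.0492*g^5 + 0.64428*g^4 + 0.922336*g^3 - 34.919976*g^2 - 144.531888*g - 159.220088)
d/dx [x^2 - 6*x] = 2*x - 6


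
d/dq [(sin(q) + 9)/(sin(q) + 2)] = -7*cos(q)/(sin(q) + 2)^2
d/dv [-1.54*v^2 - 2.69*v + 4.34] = -3.08*v - 2.69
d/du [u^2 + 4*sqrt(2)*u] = 2*u + 4*sqrt(2)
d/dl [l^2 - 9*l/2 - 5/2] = 2*l - 9/2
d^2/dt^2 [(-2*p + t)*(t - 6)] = 2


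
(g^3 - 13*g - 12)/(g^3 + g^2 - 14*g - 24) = (g + 1)/(g + 2)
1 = 1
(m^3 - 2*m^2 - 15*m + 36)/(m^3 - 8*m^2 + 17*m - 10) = (m^3 - 2*m^2 - 15*m + 36)/(m^3 - 8*m^2 + 17*m - 10)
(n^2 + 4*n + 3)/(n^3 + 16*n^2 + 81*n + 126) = (n + 1)/(n^2 + 13*n + 42)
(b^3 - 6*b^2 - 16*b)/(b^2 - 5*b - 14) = b*(b - 8)/(b - 7)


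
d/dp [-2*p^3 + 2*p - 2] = 2 - 6*p^2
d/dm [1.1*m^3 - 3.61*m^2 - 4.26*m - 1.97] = 3.3*m^2 - 7.22*m - 4.26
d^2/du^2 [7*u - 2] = 0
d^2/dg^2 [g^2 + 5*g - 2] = 2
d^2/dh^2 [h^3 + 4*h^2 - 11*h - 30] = 6*h + 8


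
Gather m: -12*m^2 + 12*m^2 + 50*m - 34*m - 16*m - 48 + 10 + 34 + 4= 0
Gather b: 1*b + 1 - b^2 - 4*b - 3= -b^2 - 3*b - 2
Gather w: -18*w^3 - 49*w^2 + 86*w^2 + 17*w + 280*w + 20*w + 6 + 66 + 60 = -18*w^3 + 37*w^2 + 317*w + 132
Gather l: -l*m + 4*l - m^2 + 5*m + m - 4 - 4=l*(4 - m) - m^2 + 6*m - 8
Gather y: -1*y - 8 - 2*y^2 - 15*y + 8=-2*y^2 - 16*y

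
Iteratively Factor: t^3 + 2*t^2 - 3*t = (t - 1)*(t^2 + 3*t) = t*(t - 1)*(t + 3)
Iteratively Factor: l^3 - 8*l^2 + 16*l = (l - 4)*(l^2 - 4*l) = (l - 4)^2*(l)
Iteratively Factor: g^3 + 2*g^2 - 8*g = (g + 4)*(g^2 - 2*g) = (g - 2)*(g + 4)*(g)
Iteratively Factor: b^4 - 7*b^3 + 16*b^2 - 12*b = (b - 2)*(b^3 - 5*b^2 + 6*b) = (b - 3)*(b - 2)*(b^2 - 2*b) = (b - 3)*(b - 2)^2*(b)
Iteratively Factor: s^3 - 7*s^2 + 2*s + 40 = (s - 4)*(s^2 - 3*s - 10) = (s - 5)*(s - 4)*(s + 2)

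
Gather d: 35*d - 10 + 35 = 35*d + 25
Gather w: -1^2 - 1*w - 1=-w - 2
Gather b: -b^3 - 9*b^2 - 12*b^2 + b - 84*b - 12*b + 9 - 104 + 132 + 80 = -b^3 - 21*b^2 - 95*b + 117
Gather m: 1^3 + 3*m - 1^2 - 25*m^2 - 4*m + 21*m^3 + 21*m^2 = 21*m^3 - 4*m^2 - m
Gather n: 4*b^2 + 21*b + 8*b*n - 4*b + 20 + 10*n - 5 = 4*b^2 + 17*b + n*(8*b + 10) + 15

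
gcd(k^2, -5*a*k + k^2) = k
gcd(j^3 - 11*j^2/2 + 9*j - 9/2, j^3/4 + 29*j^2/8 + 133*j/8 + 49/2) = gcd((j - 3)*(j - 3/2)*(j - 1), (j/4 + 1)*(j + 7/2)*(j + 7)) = 1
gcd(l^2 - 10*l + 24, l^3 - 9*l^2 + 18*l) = l - 6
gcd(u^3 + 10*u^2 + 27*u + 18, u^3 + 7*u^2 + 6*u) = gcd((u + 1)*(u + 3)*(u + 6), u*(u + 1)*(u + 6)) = u^2 + 7*u + 6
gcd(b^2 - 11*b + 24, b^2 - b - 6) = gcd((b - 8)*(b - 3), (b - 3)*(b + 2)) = b - 3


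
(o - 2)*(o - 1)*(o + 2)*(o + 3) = o^4 + 2*o^3 - 7*o^2 - 8*o + 12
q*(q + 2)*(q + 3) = q^3 + 5*q^2 + 6*q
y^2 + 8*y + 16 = (y + 4)^2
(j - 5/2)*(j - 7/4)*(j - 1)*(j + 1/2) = j^4 - 19*j^3/4 + 6*j^2 - j/16 - 35/16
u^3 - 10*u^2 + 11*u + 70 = (u - 7)*(u - 5)*(u + 2)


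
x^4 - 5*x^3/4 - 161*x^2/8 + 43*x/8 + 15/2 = (x - 5)*(x - 3/4)*(x + 1/2)*(x + 4)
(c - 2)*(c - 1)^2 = c^3 - 4*c^2 + 5*c - 2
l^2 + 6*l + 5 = (l + 1)*(l + 5)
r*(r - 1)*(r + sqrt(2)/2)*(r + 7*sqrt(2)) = r^4 - r^3 + 15*sqrt(2)*r^3/2 - 15*sqrt(2)*r^2/2 + 7*r^2 - 7*r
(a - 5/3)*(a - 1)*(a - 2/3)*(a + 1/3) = a^4 - 3*a^3 + 7*a^2/3 + a/27 - 10/27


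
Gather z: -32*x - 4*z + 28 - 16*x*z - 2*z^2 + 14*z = -32*x - 2*z^2 + z*(10 - 16*x) + 28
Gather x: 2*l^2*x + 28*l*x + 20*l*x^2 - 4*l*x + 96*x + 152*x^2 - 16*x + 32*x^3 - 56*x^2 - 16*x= 32*x^3 + x^2*(20*l + 96) + x*(2*l^2 + 24*l + 64)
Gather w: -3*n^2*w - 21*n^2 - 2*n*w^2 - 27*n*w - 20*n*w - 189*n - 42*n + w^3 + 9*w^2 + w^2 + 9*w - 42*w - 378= -21*n^2 - 231*n + w^3 + w^2*(10 - 2*n) + w*(-3*n^2 - 47*n - 33) - 378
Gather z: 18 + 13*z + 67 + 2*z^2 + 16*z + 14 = 2*z^2 + 29*z + 99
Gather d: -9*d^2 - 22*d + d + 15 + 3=-9*d^2 - 21*d + 18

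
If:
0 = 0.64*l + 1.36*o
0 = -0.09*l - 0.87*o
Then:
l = 0.00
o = 0.00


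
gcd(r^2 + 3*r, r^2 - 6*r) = r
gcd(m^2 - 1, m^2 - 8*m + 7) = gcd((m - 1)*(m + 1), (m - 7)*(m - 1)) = m - 1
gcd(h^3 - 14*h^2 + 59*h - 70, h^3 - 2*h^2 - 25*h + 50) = h^2 - 7*h + 10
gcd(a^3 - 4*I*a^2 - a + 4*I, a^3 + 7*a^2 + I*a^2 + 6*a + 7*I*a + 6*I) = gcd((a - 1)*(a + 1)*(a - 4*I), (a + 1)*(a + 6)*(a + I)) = a + 1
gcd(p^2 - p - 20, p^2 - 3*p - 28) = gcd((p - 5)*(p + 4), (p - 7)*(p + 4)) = p + 4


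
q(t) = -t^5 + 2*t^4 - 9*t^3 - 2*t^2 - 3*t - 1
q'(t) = -5*t^4 + 8*t^3 - 27*t^2 - 4*t - 3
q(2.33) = -142.42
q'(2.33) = -205.07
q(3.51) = -654.56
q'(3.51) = -762.66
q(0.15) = -1.52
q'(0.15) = -4.18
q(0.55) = -4.62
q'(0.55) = -12.49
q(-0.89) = 8.24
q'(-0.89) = -29.60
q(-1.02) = 12.80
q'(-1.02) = -40.91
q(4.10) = -1260.62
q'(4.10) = -1334.78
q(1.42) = -32.70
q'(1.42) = -60.55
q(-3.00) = 638.00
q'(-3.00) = -855.00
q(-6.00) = 12257.00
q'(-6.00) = -9159.00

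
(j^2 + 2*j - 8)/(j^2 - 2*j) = (j + 4)/j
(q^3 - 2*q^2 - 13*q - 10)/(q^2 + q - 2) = (q^2 - 4*q - 5)/(q - 1)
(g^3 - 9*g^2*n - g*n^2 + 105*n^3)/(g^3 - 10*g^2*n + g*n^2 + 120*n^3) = (g - 7*n)/(g - 8*n)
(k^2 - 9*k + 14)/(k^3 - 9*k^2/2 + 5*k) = 2*(k - 7)/(k*(2*k - 5))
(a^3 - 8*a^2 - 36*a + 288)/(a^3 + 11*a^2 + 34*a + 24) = (a^2 - 14*a + 48)/(a^2 + 5*a + 4)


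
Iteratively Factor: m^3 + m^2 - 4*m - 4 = (m + 2)*(m^2 - m - 2) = (m + 1)*(m + 2)*(m - 2)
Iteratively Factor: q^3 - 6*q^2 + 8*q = (q - 4)*(q^2 - 2*q) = (q - 4)*(q - 2)*(q)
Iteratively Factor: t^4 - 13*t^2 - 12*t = (t + 1)*(t^3 - t^2 - 12*t) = (t - 4)*(t + 1)*(t^2 + 3*t) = t*(t - 4)*(t + 1)*(t + 3)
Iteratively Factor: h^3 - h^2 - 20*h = (h - 5)*(h^2 + 4*h) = (h - 5)*(h + 4)*(h)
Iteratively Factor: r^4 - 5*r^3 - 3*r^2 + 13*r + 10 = (r - 2)*(r^3 - 3*r^2 - 9*r - 5) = (r - 5)*(r - 2)*(r^2 + 2*r + 1) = (r - 5)*(r - 2)*(r + 1)*(r + 1)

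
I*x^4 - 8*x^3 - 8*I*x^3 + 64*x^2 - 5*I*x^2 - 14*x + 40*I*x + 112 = (x - 8)*(x + 2*I)*(x + 7*I)*(I*x + 1)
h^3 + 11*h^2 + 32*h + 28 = (h + 2)^2*(h + 7)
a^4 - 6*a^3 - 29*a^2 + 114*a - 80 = (a - 8)*(a - 2)*(a - 1)*(a + 5)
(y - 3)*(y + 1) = y^2 - 2*y - 3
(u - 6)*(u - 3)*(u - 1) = u^3 - 10*u^2 + 27*u - 18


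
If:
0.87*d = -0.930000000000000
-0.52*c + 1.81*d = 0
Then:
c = -3.72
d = -1.07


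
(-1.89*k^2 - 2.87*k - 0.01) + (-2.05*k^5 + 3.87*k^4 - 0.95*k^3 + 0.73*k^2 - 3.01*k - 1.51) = -2.05*k^5 + 3.87*k^4 - 0.95*k^3 - 1.16*k^2 - 5.88*k - 1.52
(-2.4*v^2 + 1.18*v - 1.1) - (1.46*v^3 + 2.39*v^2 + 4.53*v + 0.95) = -1.46*v^3 - 4.79*v^2 - 3.35*v - 2.05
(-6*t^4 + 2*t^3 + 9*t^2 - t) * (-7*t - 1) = 42*t^5 - 8*t^4 - 65*t^3 - 2*t^2 + t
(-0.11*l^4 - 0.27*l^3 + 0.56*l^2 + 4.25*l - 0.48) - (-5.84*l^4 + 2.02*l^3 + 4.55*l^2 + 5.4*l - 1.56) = 5.73*l^4 - 2.29*l^3 - 3.99*l^2 - 1.15*l + 1.08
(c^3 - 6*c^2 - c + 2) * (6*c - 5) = 6*c^4 - 41*c^3 + 24*c^2 + 17*c - 10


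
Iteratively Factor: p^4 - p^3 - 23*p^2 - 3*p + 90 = (p + 3)*(p^3 - 4*p^2 - 11*p + 30) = (p - 2)*(p + 3)*(p^2 - 2*p - 15) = (p - 5)*(p - 2)*(p + 3)*(p + 3)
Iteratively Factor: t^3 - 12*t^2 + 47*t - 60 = (t - 3)*(t^2 - 9*t + 20) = (t - 5)*(t - 3)*(t - 4)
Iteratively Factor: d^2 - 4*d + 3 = (d - 1)*(d - 3)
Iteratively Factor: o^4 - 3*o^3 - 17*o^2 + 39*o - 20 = (o - 1)*(o^3 - 2*o^2 - 19*o + 20) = (o - 5)*(o - 1)*(o^2 + 3*o - 4) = (o - 5)*(o - 1)^2*(o + 4)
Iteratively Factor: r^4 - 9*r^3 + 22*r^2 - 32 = (r - 4)*(r^3 - 5*r^2 + 2*r + 8) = (r - 4)*(r - 2)*(r^2 - 3*r - 4) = (r - 4)*(r - 2)*(r + 1)*(r - 4)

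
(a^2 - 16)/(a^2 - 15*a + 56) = (a^2 - 16)/(a^2 - 15*a + 56)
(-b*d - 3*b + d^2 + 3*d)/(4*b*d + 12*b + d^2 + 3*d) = (-b + d)/(4*b + d)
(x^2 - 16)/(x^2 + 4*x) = (x - 4)/x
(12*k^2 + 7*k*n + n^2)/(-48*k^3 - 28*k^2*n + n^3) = (-3*k - n)/(12*k^2 + 4*k*n - n^2)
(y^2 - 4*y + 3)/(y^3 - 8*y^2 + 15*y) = (y - 1)/(y*(y - 5))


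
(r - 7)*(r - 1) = r^2 - 8*r + 7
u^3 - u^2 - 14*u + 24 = (u - 3)*(u - 2)*(u + 4)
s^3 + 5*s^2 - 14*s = s*(s - 2)*(s + 7)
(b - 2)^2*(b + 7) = b^3 + 3*b^2 - 24*b + 28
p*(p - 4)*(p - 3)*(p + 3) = p^4 - 4*p^3 - 9*p^2 + 36*p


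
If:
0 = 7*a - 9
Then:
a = 9/7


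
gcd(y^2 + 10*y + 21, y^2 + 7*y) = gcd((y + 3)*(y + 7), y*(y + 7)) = y + 7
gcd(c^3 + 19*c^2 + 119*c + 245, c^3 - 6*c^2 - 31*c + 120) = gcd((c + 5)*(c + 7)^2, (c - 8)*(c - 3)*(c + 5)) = c + 5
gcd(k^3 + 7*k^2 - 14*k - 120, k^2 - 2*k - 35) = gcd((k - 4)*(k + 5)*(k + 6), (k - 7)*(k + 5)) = k + 5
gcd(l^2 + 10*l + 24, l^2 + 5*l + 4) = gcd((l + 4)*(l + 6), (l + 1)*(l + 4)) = l + 4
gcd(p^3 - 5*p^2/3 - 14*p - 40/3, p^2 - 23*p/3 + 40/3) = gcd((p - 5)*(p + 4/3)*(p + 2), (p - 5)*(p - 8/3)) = p - 5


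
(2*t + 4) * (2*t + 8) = 4*t^2 + 24*t + 32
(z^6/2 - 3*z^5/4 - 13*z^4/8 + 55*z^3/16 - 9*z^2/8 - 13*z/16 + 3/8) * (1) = z^6/2 - 3*z^5/4 - 13*z^4/8 + 55*z^3/16 - 9*z^2/8 - 13*z/16 + 3/8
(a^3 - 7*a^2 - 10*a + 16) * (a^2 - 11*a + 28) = a^5 - 18*a^4 + 95*a^3 - 70*a^2 - 456*a + 448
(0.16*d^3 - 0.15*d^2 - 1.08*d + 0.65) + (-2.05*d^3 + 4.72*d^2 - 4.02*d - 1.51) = -1.89*d^3 + 4.57*d^2 - 5.1*d - 0.86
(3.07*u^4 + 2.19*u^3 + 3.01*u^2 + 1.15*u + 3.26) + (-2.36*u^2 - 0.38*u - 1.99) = 3.07*u^4 + 2.19*u^3 + 0.65*u^2 + 0.77*u + 1.27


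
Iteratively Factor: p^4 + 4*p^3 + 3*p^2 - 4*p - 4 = (p + 2)*(p^3 + 2*p^2 - p - 2) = (p + 1)*(p + 2)*(p^2 + p - 2) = (p - 1)*(p + 1)*(p + 2)*(p + 2)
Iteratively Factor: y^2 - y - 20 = (y - 5)*(y + 4)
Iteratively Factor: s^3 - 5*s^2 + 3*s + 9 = (s - 3)*(s^2 - 2*s - 3) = (s - 3)*(s + 1)*(s - 3)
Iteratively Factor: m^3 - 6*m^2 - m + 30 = (m - 3)*(m^2 - 3*m - 10) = (m - 3)*(m + 2)*(m - 5)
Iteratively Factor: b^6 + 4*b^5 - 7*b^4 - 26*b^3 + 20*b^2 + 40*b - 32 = (b - 2)*(b^5 + 6*b^4 + 5*b^3 - 16*b^2 - 12*b + 16) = (b - 2)*(b + 2)*(b^4 + 4*b^3 - 3*b^2 - 10*b + 8) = (b - 2)*(b - 1)*(b + 2)*(b^3 + 5*b^2 + 2*b - 8) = (b - 2)*(b - 1)*(b + 2)^2*(b^2 + 3*b - 4) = (b - 2)*(b - 1)*(b + 2)^2*(b + 4)*(b - 1)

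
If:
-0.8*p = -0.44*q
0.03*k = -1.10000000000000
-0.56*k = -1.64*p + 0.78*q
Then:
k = -36.67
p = -92.57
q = -168.31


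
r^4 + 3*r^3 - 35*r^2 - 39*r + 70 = (r - 5)*(r - 1)*(r + 2)*(r + 7)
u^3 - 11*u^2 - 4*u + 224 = (u - 8)*(u - 7)*(u + 4)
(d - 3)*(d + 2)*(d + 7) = d^3 + 6*d^2 - 13*d - 42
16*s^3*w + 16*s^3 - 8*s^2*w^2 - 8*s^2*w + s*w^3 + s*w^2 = (-4*s + w)^2*(s*w + s)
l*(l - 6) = l^2 - 6*l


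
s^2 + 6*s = s*(s + 6)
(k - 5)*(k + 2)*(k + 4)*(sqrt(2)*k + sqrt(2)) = sqrt(2)*k^4 + 2*sqrt(2)*k^3 - 21*sqrt(2)*k^2 - 62*sqrt(2)*k - 40*sqrt(2)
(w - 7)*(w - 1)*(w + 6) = w^3 - 2*w^2 - 41*w + 42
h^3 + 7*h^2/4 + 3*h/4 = h*(h + 3/4)*(h + 1)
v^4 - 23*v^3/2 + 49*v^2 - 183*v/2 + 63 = (v - 7/2)*(v - 3)^2*(v - 2)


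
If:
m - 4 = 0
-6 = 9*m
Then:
No Solution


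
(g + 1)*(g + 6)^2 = g^3 + 13*g^2 + 48*g + 36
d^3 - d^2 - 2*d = d*(d - 2)*(d + 1)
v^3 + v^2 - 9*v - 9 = (v - 3)*(v + 1)*(v + 3)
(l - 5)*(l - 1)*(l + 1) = l^3 - 5*l^2 - l + 5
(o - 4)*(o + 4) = o^2 - 16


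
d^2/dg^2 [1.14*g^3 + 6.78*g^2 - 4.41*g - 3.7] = 6.84*g + 13.56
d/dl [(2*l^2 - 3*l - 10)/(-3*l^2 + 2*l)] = 5*(-l^2 - 12*l + 4)/(l^2*(9*l^2 - 12*l + 4))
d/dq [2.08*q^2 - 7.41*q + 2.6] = 4.16*q - 7.41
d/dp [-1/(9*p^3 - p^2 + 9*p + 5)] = (27*p^2 - 2*p + 9)/(9*p^3 - p^2 + 9*p + 5)^2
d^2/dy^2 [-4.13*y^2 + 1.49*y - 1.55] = -8.26000000000000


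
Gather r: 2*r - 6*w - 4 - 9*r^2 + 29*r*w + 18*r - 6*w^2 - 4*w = -9*r^2 + r*(29*w + 20) - 6*w^2 - 10*w - 4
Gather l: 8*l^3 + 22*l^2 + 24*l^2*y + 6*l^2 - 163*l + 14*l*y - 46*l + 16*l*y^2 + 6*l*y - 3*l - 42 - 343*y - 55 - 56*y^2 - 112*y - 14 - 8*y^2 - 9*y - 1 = 8*l^3 + l^2*(24*y + 28) + l*(16*y^2 + 20*y - 212) - 64*y^2 - 464*y - 112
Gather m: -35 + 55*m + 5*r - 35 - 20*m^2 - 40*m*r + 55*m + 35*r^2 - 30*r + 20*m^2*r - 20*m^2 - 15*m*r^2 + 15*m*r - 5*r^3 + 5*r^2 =m^2*(20*r - 40) + m*(-15*r^2 - 25*r + 110) - 5*r^3 + 40*r^2 - 25*r - 70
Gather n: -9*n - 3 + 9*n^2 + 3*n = 9*n^2 - 6*n - 3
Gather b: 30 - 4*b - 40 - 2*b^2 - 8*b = -2*b^2 - 12*b - 10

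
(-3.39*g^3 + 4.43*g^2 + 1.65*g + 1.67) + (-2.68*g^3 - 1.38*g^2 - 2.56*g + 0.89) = -6.07*g^3 + 3.05*g^2 - 0.91*g + 2.56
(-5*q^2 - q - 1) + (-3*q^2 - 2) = -8*q^2 - q - 3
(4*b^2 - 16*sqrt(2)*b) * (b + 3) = 4*b^3 - 16*sqrt(2)*b^2 + 12*b^2 - 48*sqrt(2)*b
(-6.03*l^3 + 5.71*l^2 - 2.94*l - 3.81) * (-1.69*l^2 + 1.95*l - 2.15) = 10.1907*l^5 - 21.4084*l^4 + 29.0676*l^3 - 11.5706*l^2 - 1.1085*l + 8.1915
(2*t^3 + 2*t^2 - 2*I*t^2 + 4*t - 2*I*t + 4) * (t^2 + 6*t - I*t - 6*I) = 2*t^5 + 14*t^4 - 4*I*t^4 + 14*t^3 - 28*I*t^3 + 14*t^2 - 28*I*t^2 + 12*t - 28*I*t - 24*I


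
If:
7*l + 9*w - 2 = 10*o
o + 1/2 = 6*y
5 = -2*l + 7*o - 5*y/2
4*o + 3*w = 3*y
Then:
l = 1380/61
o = 935/122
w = -1621/183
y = 83/61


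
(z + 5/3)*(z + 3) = z^2 + 14*z/3 + 5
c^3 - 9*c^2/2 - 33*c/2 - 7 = (c - 7)*(c + 1/2)*(c + 2)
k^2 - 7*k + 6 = (k - 6)*(k - 1)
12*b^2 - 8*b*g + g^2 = (-6*b + g)*(-2*b + g)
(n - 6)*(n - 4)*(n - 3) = n^3 - 13*n^2 + 54*n - 72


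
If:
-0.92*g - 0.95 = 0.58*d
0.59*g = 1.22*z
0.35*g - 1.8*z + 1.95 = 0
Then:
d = -7.58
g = 3.75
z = 1.81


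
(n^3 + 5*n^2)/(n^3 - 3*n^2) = (n + 5)/(n - 3)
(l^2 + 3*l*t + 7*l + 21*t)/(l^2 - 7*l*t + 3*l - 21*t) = (l^2 + 3*l*t + 7*l + 21*t)/(l^2 - 7*l*t + 3*l - 21*t)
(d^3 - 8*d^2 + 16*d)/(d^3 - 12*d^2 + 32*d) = (d - 4)/(d - 8)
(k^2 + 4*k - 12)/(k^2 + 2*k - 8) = (k + 6)/(k + 4)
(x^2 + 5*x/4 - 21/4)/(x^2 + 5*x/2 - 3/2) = (4*x - 7)/(2*(2*x - 1))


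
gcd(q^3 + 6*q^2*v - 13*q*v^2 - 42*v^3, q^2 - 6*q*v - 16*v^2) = q + 2*v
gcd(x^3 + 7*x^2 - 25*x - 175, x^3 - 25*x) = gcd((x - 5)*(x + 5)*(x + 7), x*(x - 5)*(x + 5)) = x^2 - 25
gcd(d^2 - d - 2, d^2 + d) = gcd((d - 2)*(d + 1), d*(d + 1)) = d + 1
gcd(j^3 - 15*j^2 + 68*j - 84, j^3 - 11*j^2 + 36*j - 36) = j^2 - 8*j + 12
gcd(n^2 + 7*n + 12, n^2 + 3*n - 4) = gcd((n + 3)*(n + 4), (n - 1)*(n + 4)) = n + 4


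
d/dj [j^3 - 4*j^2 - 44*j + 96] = 3*j^2 - 8*j - 44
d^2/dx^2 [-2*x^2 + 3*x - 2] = -4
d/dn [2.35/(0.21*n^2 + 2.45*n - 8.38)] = (-0.987*n - 5.7575)/(0.21*n^2 + 2.45*n - 8.38)^2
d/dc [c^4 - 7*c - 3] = 4*c^3 - 7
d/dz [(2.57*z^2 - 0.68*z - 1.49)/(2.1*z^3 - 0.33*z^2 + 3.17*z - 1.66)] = (-5.397*z^4 + 2.856*z^3 + 17.3095*z^2 - 9.5158*z + 5.8521)/(4.41*z^6 - 1.386*z^5 + 13.4229*z^4 - 9.0642*z^3 + 11.1445*z^2 - 10.5244*z + 2.7556)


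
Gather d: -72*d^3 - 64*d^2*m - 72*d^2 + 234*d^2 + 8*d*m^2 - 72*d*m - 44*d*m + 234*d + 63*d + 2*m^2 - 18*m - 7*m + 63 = -72*d^3 + d^2*(162 - 64*m) + d*(8*m^2 - 116*m + 297) + 2*m^2 - 25*m + 63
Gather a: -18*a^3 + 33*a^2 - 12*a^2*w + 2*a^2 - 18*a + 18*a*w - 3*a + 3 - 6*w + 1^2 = -18*a^3 + a^2*(35 - 12*w) + a*(18*w - 21) - 6*w + 4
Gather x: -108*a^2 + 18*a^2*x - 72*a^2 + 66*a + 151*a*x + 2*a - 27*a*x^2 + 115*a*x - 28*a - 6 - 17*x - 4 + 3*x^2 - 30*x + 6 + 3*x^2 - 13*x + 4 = -180*a^2 + 40*a + x^2*(6 - 27*a) + x*(18*a^2 + 266*a - 60)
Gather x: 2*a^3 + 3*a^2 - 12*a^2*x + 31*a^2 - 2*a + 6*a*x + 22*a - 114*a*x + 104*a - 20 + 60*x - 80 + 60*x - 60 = 2*a^3 + 34*a^2 + 124*a + x*(-12*a^2 - 108*a + 120) - 160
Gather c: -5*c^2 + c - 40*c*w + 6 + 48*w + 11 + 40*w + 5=-5*c^2 + c*(1 - 40*w) + 88*w + 22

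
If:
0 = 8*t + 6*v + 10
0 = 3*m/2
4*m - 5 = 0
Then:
No Solution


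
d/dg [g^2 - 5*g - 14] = 2*g - 5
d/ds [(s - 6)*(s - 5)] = 2*s - 11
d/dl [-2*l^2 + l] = 1 - 4*l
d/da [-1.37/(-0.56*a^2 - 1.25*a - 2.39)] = (-1.5344*a - 1.7125)/(0.56*a^2 + 1.25*a + 2.39)^2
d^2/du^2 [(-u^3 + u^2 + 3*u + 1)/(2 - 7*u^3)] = 2*(-49*u^6 - 441*u^5 - 210*u^4 - 98*u^3 - 252*u^2 - 30*u - 4)/(343*u^9 - 294*u^6 + 84*u^3 - 8)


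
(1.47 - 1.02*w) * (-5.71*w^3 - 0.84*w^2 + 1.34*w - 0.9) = 5.8242*w^4 - 7.5369*w^3 - 2.6016*w^2 + 2.8878*w - 1.323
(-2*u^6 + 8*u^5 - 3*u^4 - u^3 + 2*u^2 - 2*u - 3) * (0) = 0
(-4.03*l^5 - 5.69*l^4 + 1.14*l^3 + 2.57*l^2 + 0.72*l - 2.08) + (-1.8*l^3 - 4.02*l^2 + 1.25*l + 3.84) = -4.03*l^5 - 5.69*l^4 - 0.66*l^3 - 1.45*l^2 + 1.97*l + 1.76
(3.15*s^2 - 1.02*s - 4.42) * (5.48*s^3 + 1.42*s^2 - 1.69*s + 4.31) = 17.262*s^5 - 1.1166*s^4 - 30.9935*s^3 + 9.0239*s^2 + 3.0736*s - 19.0502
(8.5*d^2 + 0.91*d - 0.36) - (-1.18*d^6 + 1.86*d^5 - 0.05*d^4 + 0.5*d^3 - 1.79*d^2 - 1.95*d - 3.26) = 1.18*d^6 - 1.86*d^5 + 0.05*d^4 - 0.5*d^3 + 10.29*d^2 + 2.86*d + 2.9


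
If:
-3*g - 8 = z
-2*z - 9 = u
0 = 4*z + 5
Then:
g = -9/4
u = -13/2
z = -5/4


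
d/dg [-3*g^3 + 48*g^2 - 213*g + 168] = -9*g^2 + 96*g - 213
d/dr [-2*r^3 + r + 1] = 1 - 6*r^2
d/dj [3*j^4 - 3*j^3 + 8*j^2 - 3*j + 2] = 12*j^3 - 9*j^2 + 16*j - 3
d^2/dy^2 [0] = 0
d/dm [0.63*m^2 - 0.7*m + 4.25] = 1.26*m - 0.7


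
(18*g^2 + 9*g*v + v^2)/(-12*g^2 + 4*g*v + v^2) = (3*g + v)/(-2*g + v)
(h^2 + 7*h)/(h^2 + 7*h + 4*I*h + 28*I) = h/(h + 4*I)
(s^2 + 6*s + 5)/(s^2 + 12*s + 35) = (s + 1)/(s + 7)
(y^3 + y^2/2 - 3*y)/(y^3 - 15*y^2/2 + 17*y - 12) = y*(y + 2)/(y^2 - 6*y + 8)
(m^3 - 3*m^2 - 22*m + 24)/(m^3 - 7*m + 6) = (m^2 - 2*m - 24)/(m^2 + m - 6)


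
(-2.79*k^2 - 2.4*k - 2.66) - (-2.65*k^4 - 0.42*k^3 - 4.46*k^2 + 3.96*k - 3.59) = 2.65*k^4 + 0.42*k^3 + 1.67*k^2 - 6.36*k + 0.93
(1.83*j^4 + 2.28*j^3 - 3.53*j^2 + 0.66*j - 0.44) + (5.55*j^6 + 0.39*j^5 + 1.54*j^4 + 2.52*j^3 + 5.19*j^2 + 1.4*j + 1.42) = 5.55*j^6 + 0.39*j^5 + 3.37*j^4 + 4.8*j^3 + 1.66*j^2 + 2.06*j + 0.98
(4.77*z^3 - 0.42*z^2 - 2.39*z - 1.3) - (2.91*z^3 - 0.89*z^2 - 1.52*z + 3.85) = 1.86*z^3 + 0.47*z^2 - 0.87*z - 5.15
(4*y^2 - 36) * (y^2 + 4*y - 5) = 4*y^4 + 16*y^3 - 56*y^2 - 144*y + 180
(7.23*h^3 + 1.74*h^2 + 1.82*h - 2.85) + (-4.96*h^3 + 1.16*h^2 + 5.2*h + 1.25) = 2.27*h^3 + 2.9*h^2 + 7.02*h - 1.6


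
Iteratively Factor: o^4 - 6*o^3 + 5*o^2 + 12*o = (o - 4)*(o^3 - 2*o^2 - 3*o) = o*(o - 4)*(o^2 - 2*o - 3) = o*(o - 4)*(o + 1)*(o - 3)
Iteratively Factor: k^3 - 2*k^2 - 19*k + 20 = (k - 1)*(k^2 - k - 20) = (k - 1)*(k + 4)*(k - 5)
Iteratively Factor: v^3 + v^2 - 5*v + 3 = (v - 1)*(v^2 + 2*v - 3) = (v - 1)^2*(v + 3)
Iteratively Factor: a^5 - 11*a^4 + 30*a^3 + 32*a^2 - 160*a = (a)*(a^4 - 11*a^3 + 30*a^2 + 32*a - 160) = a*(a - 5)*(a^3 - 6*a^2 + 32) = a*(a - 5)*(a - 4)*(a^2 - 2*a - 8) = a*(a - 5)*(a - 4)*(a + 2)*(a - 4)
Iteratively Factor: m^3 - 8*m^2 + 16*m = (m - 4)*(m^2 - 4*m) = m*(m - 4)*(m - 4)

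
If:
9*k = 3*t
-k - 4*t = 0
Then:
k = 0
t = 0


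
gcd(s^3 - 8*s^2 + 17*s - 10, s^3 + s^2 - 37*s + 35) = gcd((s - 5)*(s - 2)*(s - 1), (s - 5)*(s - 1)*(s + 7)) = s^2 - 6*s + 5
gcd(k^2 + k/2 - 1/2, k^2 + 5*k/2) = 1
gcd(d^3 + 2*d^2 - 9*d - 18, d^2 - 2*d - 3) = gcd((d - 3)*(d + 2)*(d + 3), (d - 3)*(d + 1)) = d - 3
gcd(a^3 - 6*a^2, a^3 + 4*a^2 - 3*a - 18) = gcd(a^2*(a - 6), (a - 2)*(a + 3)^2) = 1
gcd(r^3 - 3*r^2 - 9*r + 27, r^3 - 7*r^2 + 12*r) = r - 3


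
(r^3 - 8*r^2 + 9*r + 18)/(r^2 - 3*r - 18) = (r^2 - 2*r - 3)/(r + 3)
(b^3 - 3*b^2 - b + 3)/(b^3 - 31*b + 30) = (b^2 - 2*b - 3)/(b^2 + b - 30)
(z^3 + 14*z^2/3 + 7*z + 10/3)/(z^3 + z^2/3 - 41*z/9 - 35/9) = 3*(z + 2)/(3*z - 7)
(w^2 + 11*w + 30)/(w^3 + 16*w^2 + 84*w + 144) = (w + 5)/(w^2 + 10*w + 24)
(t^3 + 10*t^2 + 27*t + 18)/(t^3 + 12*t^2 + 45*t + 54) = (t + 1)/(t + 3)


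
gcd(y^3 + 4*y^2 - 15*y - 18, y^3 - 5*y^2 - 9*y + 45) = y - 3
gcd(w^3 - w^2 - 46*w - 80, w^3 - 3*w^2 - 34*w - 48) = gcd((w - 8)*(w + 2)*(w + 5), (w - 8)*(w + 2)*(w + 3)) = w^2 - 6*w - 16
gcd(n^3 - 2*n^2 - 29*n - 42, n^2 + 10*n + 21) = n + 3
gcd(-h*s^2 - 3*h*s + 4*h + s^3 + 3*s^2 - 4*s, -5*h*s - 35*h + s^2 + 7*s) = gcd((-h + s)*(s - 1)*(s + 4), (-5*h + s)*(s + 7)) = 1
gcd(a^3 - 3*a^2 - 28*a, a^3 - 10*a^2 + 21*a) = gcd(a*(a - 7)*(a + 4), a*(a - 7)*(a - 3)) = a^2 - 7*a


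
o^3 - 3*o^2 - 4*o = o*(o - 4)*(o + 1)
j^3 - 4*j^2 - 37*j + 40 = (j - 8)*(j - 1)*(j + 5)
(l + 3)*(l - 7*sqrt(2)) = l^2 - 7*sqrt(2)*l + 3*l - 21*sqrt(2)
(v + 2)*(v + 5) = v^2 + 7*v + 10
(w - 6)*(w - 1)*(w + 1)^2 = w^4 - 5*w^3 - 7*w^2 + 5*w + 6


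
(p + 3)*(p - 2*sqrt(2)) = p^2 - 2*sqrt(2)*p + 3*p - 6*sqrt(2)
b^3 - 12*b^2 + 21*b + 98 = (b - 7)^2*(b + 2)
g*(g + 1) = g^2 + g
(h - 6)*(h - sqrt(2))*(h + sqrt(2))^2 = h^4 - 6*h^3 + sqrt(2)*h^3 - 6*sqrt(2)*h^2 - 2*h^2 - 2*sqrt(2)*h + 12*h + 12*sqrt(2)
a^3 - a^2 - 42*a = a*(a - 7)*(a + 6)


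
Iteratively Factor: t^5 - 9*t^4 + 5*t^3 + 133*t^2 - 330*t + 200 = (t - 1)*(t^4 - 8*t^3 - 3*t^2 + 130*t - 200) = (t - 5)*(t - 1)*(t^3 - 3*t^2 - 18*t + 40) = (t - 5)^2*(t - 1)*(t^2 + 2*t - 8) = (t - 5)^2*(t - 2)*(t - 1)*(t + 4)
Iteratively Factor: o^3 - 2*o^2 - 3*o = (o)*(o^2 - 2*o - 3) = o*(o - 3)*(o + 1)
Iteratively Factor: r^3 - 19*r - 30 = (r - 5)*(r^2 + 5*r + 6) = (r - 5)*(r + 3)*(r + 2)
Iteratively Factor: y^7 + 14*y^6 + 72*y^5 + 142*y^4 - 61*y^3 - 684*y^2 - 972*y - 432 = (y + 4)*(y^6 + 10*y^5 + 32*y^4 + 14*y^3 - 117*y^2 - 216*y - 108) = (y - 2)*(y + 4)*(y^5 + 12*y^4 + 56*y^3 + 126*y^2 + 135*y + 54) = (y - 2)*(y + 3)*(y + 4)*(y^4 + 9*y^3 + 29*y^2 + 39*y + 18) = (y - 2)*(y + 1)*(y + 3)*(y + 4)*(y^3 + 8*y^2 + 21*y + 18) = (y - 2)*(y + 1)*(y + 3)^2*(y + 4)*(y^2 + 5*y + 6) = (y - 2)*(y + 1)*(y + 3)^3*(y + 4)*(y + 2)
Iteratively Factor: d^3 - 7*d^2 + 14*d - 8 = (d - 2)*(d^2 - 5*d + 4) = (d - 2)*(d - 1)*(d - 4)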